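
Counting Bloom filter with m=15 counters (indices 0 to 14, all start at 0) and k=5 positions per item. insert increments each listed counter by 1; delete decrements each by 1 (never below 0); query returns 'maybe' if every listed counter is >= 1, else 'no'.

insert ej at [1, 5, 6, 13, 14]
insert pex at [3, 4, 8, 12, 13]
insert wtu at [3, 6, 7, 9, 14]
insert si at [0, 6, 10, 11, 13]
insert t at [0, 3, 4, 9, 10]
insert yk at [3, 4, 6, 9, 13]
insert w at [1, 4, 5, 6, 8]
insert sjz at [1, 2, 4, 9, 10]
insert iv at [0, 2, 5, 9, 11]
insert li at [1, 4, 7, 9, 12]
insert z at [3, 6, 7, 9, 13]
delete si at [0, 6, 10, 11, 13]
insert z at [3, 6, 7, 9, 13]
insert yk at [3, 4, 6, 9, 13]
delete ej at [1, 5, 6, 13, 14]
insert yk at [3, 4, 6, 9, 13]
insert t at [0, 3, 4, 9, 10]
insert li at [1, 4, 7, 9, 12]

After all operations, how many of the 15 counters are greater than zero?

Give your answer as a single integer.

Answer: 15

Derivation:
Step 1: insert ej at [1, 5, 6, 13, 14] -> counters=[0,1,0,0,0,1,1,0,0,0,0,0,0,1,1]
Step 2: insert pex at [3, 4, 8, 12, 13] -> counters=[0,1,0,1,1,1,1,0,1,0,0,0,1,2,1]
Step 3: insert wtu at [3, 6, 7, 9, 14] -> counters=[0,1,0,2,1,1,2,1,1,1,0,0,1,2,2]
Step 4: insert si at [0, 6, 10, 11, 13] -> counters=[1,1,0,2,1,1,3,1,1,1,1,1,1,3,2]
Step 5: insert t at [0, 3, 4, 9, 10] -> counters=[2,1,0,3,2,1,3,1,1,2,2,1,1,3,2]
Step 6: insert yk at [3, 4, 6, 9, 13] -> counters=[2,1,0,4,3,1,4,1,1,3,2,1,1,4,2]
Step 7: insert w at [1, 4, 5, 6, 8] -> counters=[2,2,0,4,4,2,5,1,2,3,2,1,1,4,2]
Step 8: insert sjz at [1, 2, 4, 9, 10] -> counters=[2,3,1,4,5,2,5,1,2,4,3,1,1,4,2]
Step 9: insert iv at [0, 2, 5, 9, 11] -> counters=[3,3,2,4,5,3,5,1,2,5,3,2,1,4,2]
Step 10: insert li at [1, 4, 7, 9, 12] -> counters=[3,4,2,4,6,3,5,2,2,6,3,2,2,4,2]
Step 11: insert z at [3, 6, 7, 9, 13] -> counters=[3,4,2,5,6,3,6,3,2,7,3,2,2,5,2]
Step 12: delete si at [0, 6, 10, 11, 13] -> counters=[2,4,2,5,6,3,5,3,2,7,2,1,2,4,2]
Step 13: insert z at [3, 6, 7, 9, 13] -> counters=[2,4,2,6,6,3,6,4,2,8,2,1,2,5,2]
Step 14: insert yk at [3, 4, 6, 9, 13] -> counters=[2,4,2,7,7,3,7,4,2,9,2,1,2,6,2]
Step 15: delete ej at [1, 5, 6, 13, 14] -> counters=[2,3,2,7,7,2,6,4,2,9,2,1,2,5,1]
Step 16: insert yk at [3, 4, 6, 9, 13] -> counters=[2,3,2,8,8,2,7,4,2,10,2,1,2,6,1]
Step 17: insert t at [0, 3, 4, 9, 10] -> counters=[3,3,2,9,9,2,7,4,2,11,3,1,2,6,1]
Step 18: insert li at [1, 4, 7, 9, 12] -> counters=[3,4,2,9,10,2,7,5,2,12,3,1,3,6,1]
Final counters=[3,4,2,9,10,2,7,5,2,12,3,1,3,6,1] -> 15 nonzero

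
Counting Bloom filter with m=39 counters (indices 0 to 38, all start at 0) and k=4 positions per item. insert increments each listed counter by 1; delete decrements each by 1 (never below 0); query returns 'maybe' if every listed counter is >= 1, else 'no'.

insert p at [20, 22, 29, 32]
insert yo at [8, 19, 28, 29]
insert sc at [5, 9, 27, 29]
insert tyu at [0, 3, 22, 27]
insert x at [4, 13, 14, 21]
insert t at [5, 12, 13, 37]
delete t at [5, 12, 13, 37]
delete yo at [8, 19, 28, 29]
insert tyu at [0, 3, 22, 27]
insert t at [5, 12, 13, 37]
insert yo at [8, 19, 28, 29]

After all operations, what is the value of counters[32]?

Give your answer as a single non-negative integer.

Step 1: insert p at [20, 22, 29, 32] -> counters=[0,0,0,0,0,0,0,0,0,0,0,0,0,0,0,0,0,0,0,0,1,0,1,0,0,0,0,0,0,1,0,0,1,0,0,0,0,0,0]
Step 2: insert yo at [8, 19, 28, 29] -> counters=[0,0,0,0,0,0,0,0,1,0,0,0,0,0,0,0,0,0,0,1,1,0,1,0,0,0,0,0,1,2,0,0,1,0,0,0,0,0,0]
Step 3: insert sc at [5, 9, 27, 29] -> counters=[0,0,0,0,0,1,0,0,1,1,0,0,0,0,0,0,0,0,0,1,1,0,1,0,0,0,0,1,1,3,0,0,1,0,0,0,0,0,0]
Step 4: insert tyu at [0, 3, 22, 27] -> counters=[1,0,0,1,0,1,0,0,1,1,0,0,0,0,0,0,0,0,0,1,1,0,2,0,0,0,0,2,1,3,0,0,1,0,0,0,0,0,0]
Step 5: insert x at [4, 13, 14, 21] -> counters=[1,0,0,1,1,1,0,0,1,1,0,0,0,1,1,0,0,0,0,1,1,1,2,0,0,0,0,2,1,3,0,0,1,0,0,0,0,0,0]
Step 6: insert t at [5, 12, 13, 37] -> counters=[1,0,0,1,1,2,0,0,1,1,0,0,1,2,1,0,0,0,0,1,1,1,2,0,0,0,0,2,1,3,0,0,1,0,0,0,0,1,0]
Step 7: delete t at [5, 12, 13, 37] -> counters=[1,0,0,1,1,1,0,0,1,1,0,0,0,1,1,0,0,0,0,1,1,1,2,0,0,0,0,2,1,3,0,0,1,0,0,0,0,0,0]
Step 8: delete yo at [8, 19, 28, 29] -> counters=[1,0,0,1,1,1,0,0,0,1,0,0,0,1,1,0,0,0,0,0,1,1,2,0,0,0,0,2,0,2,0,0,1,0,0,0,0,0,0]
Step 9: insert tyu at [0, 3, 22, 27] -> counters=[2,0,0,2,1,1,0,0,0,1,0,0,0,1,1,0,0,0,0,0,1,1,3,0,0,0,0,3,0,2,0,0,1,0,0,0,0,0,0]
Step 10: insert t at [5, 12, 13, 37] -> counters=[2,0,0,2,1,2,0,0,0,1,0,0,1,2,1,0,0,0,0,0,1,1,3,0,0,0,0,3,0,2,0,0,1,0,0,0,0,1,0]
Step 11: insert yo at [8, 19, 28, 29] -> counters=[2,0,0,2,1,2,0,0,1,1,0,0,1,2,1,0,0,0,0,1,1,1,3,0,0,0,0,3,1,3,0,0,1,0,0,0,0,1,0]
Final counters=[2,0,0,2,1,2,0,0,1,1,0,0,1,2,1,0,0,0,0,1,1,1,3,0,0,0,0,3,1,3,0,0,1,0,0,0,0,1,0] -> counters[32]=1

Answer: 1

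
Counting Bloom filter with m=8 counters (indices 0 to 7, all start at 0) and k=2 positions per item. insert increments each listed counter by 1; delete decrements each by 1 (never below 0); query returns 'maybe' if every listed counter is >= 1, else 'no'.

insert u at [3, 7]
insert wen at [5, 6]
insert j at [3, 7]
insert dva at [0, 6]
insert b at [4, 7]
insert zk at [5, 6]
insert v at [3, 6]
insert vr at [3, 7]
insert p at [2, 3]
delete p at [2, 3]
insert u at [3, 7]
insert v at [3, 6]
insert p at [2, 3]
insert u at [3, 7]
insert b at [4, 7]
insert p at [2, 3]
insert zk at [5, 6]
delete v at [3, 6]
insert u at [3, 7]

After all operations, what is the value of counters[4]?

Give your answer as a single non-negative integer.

Answer: 2

Derivation:
Step 1: insert u at [3, 7] -> counters=[0,0,0,1,0,0,0,1]
Step 2: insert wen at [5, 6] -> counters=[0,0,0,1,0,1,1,1]
Step 3: insert j at [3, 7] -> counters=[0,0,0,2,0,1,1,2]
Step 4: insert dva at [0, 6] -> counters=[1,0,0,2,0,1,2,2]
Step 5: insert b at [4, 7] -> counters=[1,0,0,2,1,1,2,3]
Step 6: insert zk at [5, 6] -> counters=[1,0,0,2,1,2,3,3]
Step 7: insert v at [3, 6] -> counters=[1,0,0,3,1,2,4,3]
Step 8: insert vr at [3, 7] -> counters=[1,0,0,4,1,2,4,4]
Step 9: insert p at [2, 3] -> counters=[1,0,1,5,1,2,4,4]
Step 10: delete p at [2, 3] -> counters=[1,0,0,4,1,2,4,4]
Step 11: insert u at [3, 7] -> counters=[1,0,0,5,1,2,4,5]
Step 12: insert v at [3, 6] -> counters=[1,0,0,6,1,2,5,5]
Step 13: insert p at [2, 3] -> counters=[1,0,1,7,1,2,5,5]
Step 14: insert u at [3, 7] -> counters=[1,0,1,8,1,2,5,6]
Step 15: insert b at [4, 7] -> counters=[1,0,1,8,2,2,5,7]
Step 16: insert p at [2, 3] -> counters=[1,0,2,9,2,2,5,7]
Step 17: insert zk at [5, 6] -> counters=[1,0,2,9,2,3,6,7]
Step 18: delete v at [3, 6] -> counters=[1,0,2,8,2,3,5,7]
Step 19: insert u at [3, 7] -> counters=[1,0,2,9,2,3,5,8]
Final counters=[1,0,2,9,2,3,5,8] -> counters[4]=2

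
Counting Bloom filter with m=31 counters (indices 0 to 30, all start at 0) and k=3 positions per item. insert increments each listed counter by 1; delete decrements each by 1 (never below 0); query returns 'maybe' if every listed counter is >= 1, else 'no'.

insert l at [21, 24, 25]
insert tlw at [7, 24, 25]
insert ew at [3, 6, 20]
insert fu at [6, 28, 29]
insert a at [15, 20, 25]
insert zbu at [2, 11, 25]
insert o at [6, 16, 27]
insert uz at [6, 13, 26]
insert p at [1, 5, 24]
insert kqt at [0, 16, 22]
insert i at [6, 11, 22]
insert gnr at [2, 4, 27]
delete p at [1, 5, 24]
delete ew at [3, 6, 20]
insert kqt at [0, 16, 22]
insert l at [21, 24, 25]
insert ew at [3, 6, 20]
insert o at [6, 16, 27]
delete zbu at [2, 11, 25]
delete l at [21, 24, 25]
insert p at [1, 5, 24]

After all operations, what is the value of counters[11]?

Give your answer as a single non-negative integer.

Answer: 1

Derivation:
Step 1: insert l at [21, 24, 25] -> counters=[0,0,0,0,0,0,0,0,0,0,0,0,0,0,0,0,0,0,0,0,0,1,0,0,1,1,0,0,0,0,0]
Step 2: insert tlw at [7, 24, 25] -> counters=[0,0,0,0,0,0,0,1,0,0,0,0,0,0,0,0,0,0,0,0,0,1,0,0,2,2,0,0,0,0,0]
Step 3: insert ew at [3, 6, 20] -> counters=[0,0,0,1,0,0,1,1,0,0,0,0,0,0,0,0,0,0,0,0,1,1,0,0,2,2,0,0,0,0,0]
Step 4: insert fu at [6, 28, 29] -> counters=[0,0,0,1,0,0,2,1,0,0,0,0,0,0,0,0,0,0,0,0,1,1,0,0,2,2,0,0,1,1,0]
Step 5: insert a at [15, 20, 25] -> counters=[0,0,0,1,0,0,2,1,0,0,0,0,0,0,0,1,0,0,0,0,2,1,0,0,2,3,0,0,1,1,0]
Step 6: insert zbu at [2, 11, 25] -> counters=[0,0,1,1,0,0,2,1,0,0,0,1,0,0,0,1,0,0,0,0,2,1,0,0,2,4,0,0,1,1,0]
Step 7: insert o at [6, 16, 27] -> counters=[0,0,1,1,0,0,3,1,0,0,0,1,0,0,0,1,1,0,0,0,2,1,0,0,2,4,0,1,1,1,0]
Step 8: insert uz at [6, 13, 26] -> counters=[0,0,1,1,0,0,4,1,0,0,0,1,0,1,0,1,1,0,0,0,2,1,0,0,2,4,1,1,1,1,0]
Step 9: insert p at [1, 5, 24] -> counters=[0,1,1,1,0,1,4,1,0,0,0,1,0,1,0,1,1,0,0,0,2,1,0,0,3,4,1,1,1,1,0]
Step 10: insert kqt at [0, 16, 22] -> counters=[1,1,1,1,0,1,4,1,0,0,0,1,0,1,0,1,2,0,0,0,2,1,1,0,3,4,1,1,1,1,0]
Step 11: insert i at [6, 11, 22] -> counters=[1,1,1,1,0,1,5,1,0,0,0,2,0,1,0,1,2,0,0,0,2,1,2,0,3,4,1,1,1,1,0]
Step 12: insert gnr at [2, 4, 27] -> counters=[1,1,2,1,1,1,5,1,0,0,0,2,0,1,0,1,2,0,0,0,2,1,2,0,3,4,1,2,1,1,0]
Step 13: delete p at [1, 5, 24] -> counters=[1,0,2,1,1,0,5,1,0,0,0,2,0,1,0,1,2,0,0,0,2,1,2,0,2,4,1,2,1,1,0]
Step 14: delete ew at [3, 6, 20] -> counters=[1,0,2,0,1,0,4,1,0,0,0,2,0,1,0,1,2,0,0,0,1,1,2,0,2,4,1,2,1,1,0]
Step 15: insert kqt at [0, 16, 22] -> counters=[2,0,2,0,1,0,4,1,0,0,0,2,0,1,0,1,3,0,0,0,1,1,3,0,2,4,1,2,1,1,0]
Step 16: insert l at [21, 24, 25] -> counters=[2,0,2,0,1,0,4,1,0,0,0,2,0,1,0,1,3,0,0,0,1,2,3,0,3,5,1,2,1,1,0]
Step 17: insert ew at [3, 6, 20] -> counters=[2,0,2,1,1,0,5,1,0,0,0,2,0,1,0,1,3,0,0,0,2,2,3,0,3,5,1,2,1,1,0]
Step 18: insert o at [6, 16, 27] -> counters=[2,0,2,1,1,0,6,1,0,0,0,2,0,1,0,1,4,0,0,0,2,2,3,0,3,5,1,3,1,1,0]
Step 19: delete zbu at [2, 11, 25] -> counters=[2,0,1,1,1,0,6,1,0,0,0,1,0,1,0,1,4,0,0,0,2,2,3,0,3,4,1,3,1,1,0]
Step 20: delete l at [21, 24, 25] -> counters=[2,0,1,1,1,0,6,1,0,0,0,1,0,1,0,1,4,0,0,0,2,1,3,0,2,3,1,3,1,1,0]
Step 21: insert p at [1, 5, 24] -> counters=[2,1,1,1,1,1,6,1,0,0,0,1,0,1,0,1,4,0,0,0,2,1,3,0,3,3,1,3,1,1,0]
Final counters=[2,1,1,1,1,1,6,1,0,0,0,1,0,1,0,1,4,0,0,0,2,1,3,0,3,3,1,3,1,1,0] -> counters[11]=1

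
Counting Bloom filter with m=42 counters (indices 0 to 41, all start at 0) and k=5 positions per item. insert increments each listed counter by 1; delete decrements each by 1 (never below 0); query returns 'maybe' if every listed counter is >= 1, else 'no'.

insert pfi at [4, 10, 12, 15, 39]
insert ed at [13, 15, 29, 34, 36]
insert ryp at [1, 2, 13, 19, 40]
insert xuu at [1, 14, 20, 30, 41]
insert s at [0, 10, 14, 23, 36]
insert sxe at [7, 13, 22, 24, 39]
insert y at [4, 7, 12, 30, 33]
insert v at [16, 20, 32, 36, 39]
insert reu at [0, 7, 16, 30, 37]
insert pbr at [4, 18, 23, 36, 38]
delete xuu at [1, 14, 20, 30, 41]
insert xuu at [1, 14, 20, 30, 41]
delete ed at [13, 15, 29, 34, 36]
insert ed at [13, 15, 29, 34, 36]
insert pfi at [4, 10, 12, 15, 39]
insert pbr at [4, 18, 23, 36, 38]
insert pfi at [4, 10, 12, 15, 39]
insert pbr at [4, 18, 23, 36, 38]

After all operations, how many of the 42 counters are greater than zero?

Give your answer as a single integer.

Step 1: insert pfi at [4, 10, 12, 15, 39] -> counters=[0,0,0,0,1,0,0,0,0,0,1,0,1,0,0,1,0,0,0,0,0,0,0,0,0,0,0,0,0,0,0,0,0,0,0,0,0,0,0,1,0,0]
Step 2: insert ed at [13, 15, 29, 34, 36] -> counters=[0,0,0,0,1,0,0,0,0,0,1,0,1,1,0,2,0,0,0,0,0,0,0,0,0,0,0,0,0,1,0,0,0,0,1,0,1,0,0,1,0,0]
Step 3: insert ryp at [1, 2, 13, 19, 40] -> counters=[0,1,1,0,1,0,0,0,0,0,1,0,1,2,0,2,0,0,0,1,0,0,0,0,0,0,0,0,0,1,0,0,0,0,1,0,1,0,0,1,1,0]
Step 4: insert xuu at [1, 14, 20, 30, 41] -> counters=[0,2,1,0,1,0,0,0,0,0,1,0,1,2,1,2,0,0,0,1,1,0,0,0,0,0,0,0,0,1,1,0,0,0,1,0,1,0,0,1,1,1]
Step 5: insert s at [0, 10, 14, 23, 36] -> counters=[1,2,1,0,1,0,0,0,0,0,2,0,1,2,2,2,0,0,0,1,1,0,0,1,0,0,0,0,0,1,1,0,0,0,1,0,2,0,0,1,1,1]
Step 6: insert sxe at [7, 13, 22, 24, 39] -> counters=[1,2,1,0,1,0,0,1,0,0,2,0,1,3,2,2,0,0,0,1,1,0,1,1,1,0,0,0,0,1,1,0,0,0,1,0,2,0,0,2,1,1]
Step 7: insert y at [4, 7, 12, 30, 33] -> counters=[1,2,1,0,2,0,0,2,0,0,2,0,2,3,2,2,0,0,0,1,1,0,1,1,1,0,0,0,0,1,2,0,0,1,1,0,2,0,0,2,1,1]
Step 8: insert v at [16, 20, 32, 36, 39] -> counters=[1,2,1,0,2,0,0,2,0,0,2,0,2,3,2,2,1,0,0,1,2,0,1,1,1,0,0,0,0,1,2,0,1,1,1,0,3,0,0,3,1,1]
Step 9: insert reu at [0, 7, 16, 30, 37] -> counters=[2,2,1,0,2,0,0,3,0,0,2,0,2,3,2,2,2,0,0,1,2,0,1,1,1,0,0,0,0,1,3,0,1,1,1,0,3,1,0,3,1,1]
Step 10: insert pbr at [4, 18, 23, 36, 38] -> counters=[2,2,1,0,3,0,0,3,0,0,2,0,2,3,2,2,2,0,1,1,2,0,1,2,1,0,0,0,0,1,3,0,1,1,1,0,4,1,1,3,1,1]
Step 11: delete xuu at [1, 14, 20, 30, 41] -> counters=[2,1,1,0,3,0,0,3,0,0,2,0,2,3,1,2,2,0,1,1,1,0,1,2,1,0,0,0,0,1,2,0,1,1,1,0,4,1,1,3,1,0]
Step 12: insert xuu at [1, 14, 20, 30, 41] -> counters=[2,2,1,0,3,0,0,3,0,0,2,0,2,3,2,2,2,0,1,1,2,0,1,2,1,0,0,0,0,1,3,0,1,1,1,0,4,1,1,3,1,1]
Step 13: delete ed at [13, 15, 29, 34, 36] -> counters=[2,2,1,0,3,0,0,3,0,0,2,0,2,2,2,1,2,0,1,1,2,0,1,2,1,0,0,0,0,0,3,0,1,1,0,0,3,1,1,3,1,1]
Step 14: insert ed at [13, 15, 29, 34, 36] -> counters=[2,2,1,0,3,0,0,3,0,0,2,0,2,3,2,2,2,0,1,1,2,0,1,2,1,0,0,0,0,1,3,0,1,1,1,0,4,1,1,3,1,1]
Step 15: insert pfi at [4, 10, 12, 15, 39] -> counters=[2,2,1,0,4,0,0,3,0,0,3,0,3,3,2,3,2,0,1,1,2,0,1,2,1,0,0,0,0,1,3,0,1,1,1,0,4,1,1,4,1,1]
Step 16: insert pbr at [4, 18, 23, 36, 38] -> counters=[2,2,1,0,5,0,0,3,0,0,3,0,3,3,2,3,2,0,2,1,2,0,1,3,1,0,0,0,0,1,3,0,1,1,1,0,5,1,2,4,1,1]
Step 17: insert pfi at [4, 10, 12, 15, 39] -> counters=[2,2,1,0,6,0,0,3,0,0,4,0,4,3,2,4,2,0,2,1,2,0,1,3,1,0,0,0,0,1,3,0,1,1,1,0,5,1,2,5,1,1]
Step 18: insert pbr at [4, 18, 23, 36, 38] -> counters=[2,2,1,0,7,0,0,3,0,0,4,0,4,3,2,4,2,0,3,1,2,0,1,4,1,0,0,0,0,1,3,0,1,1,1,0,6,1,3,5,1,1]
Final counters=[2,2,1,0,7,0,0,3,0,0,4,0,4,3,2,4,2,0,3,1,2,0,1,4,1,0,0,0,0,1,3,0,1,1,1,0,6,1,3,5,1,1] -> 28 nonzero

Answer: 28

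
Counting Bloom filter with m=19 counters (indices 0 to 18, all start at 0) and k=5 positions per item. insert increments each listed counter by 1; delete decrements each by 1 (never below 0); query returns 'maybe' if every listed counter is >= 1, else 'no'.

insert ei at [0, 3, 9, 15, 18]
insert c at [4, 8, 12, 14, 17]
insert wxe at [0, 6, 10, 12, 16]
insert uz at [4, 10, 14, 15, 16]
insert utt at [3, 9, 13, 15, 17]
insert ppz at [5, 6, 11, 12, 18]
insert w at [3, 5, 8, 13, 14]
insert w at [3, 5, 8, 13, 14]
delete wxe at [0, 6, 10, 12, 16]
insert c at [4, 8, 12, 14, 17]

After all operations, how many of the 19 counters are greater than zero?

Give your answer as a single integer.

Step 1: insert ei at [0, 3, 9, 15, 18] -> counters=[1,0,0,1,0,0,0,0,0,1,0,0,0,0,0,1,0,0,1]
Step 2: insert c at [4, 8, 12, 14, 17] -> counters=[1,0,0,1,1,0,0,0,1,1,0,0,1,0,1,1,0,1,1]
Step 3: insert wxe at [0, 6, 10, 12, 16] -> counters=[2,0,0,1,1,0,1,0,1,1,1,0,2,0,1,1,1,1,1]
Step 4: insert uz at [4, 10, 14, 15, 16] -> counters=[2,0,0,1,2,0,1,0,1,1,2,0,2,0,2,2,2,1,1]
Step 5: insert utt at [3, 9, 13, 15, 17] -> counters=[2,0,0,2,2,0,1,0,1,2,2,0,2,1,2,3,2,2,1]
Step 6: insert ppz at [5, 6, 11, 12, 18] -> counters=[2,0,0,2,2,1,2,0,1,2,2,1,3,1,2,3,2,2,2]
Step 7: insert w at [3, 5, 8, 13, 14] -> counters=[2,0,0,3,2,2,2,0,2,2,2,1,3,2,3,3,2,2,2]
Step 8: insert w at [3, 5, 8, 13, 14] -> counters=[2,0,0,4,2,3,2,0,3,2,2,1,3,3,4,3,2,2,2]
Step 9: delete wxe at [0, 6, 10, 12, 16] -> counters=[1,0,0,4,2,3,1,0,3,2,1,1,2,3,4,3,1,2,2]
Step 10: insert c at [4, 8, 12, 14, 17] -> counters=[1,0,0,4,3,3,1,0,4,2,1,1,3,3,5,3,1,3,2]
Final counters=[1,0,0,4,3,3,1,0,4,2,1,1,3,3,5,3,1,3,2] -> 16 nonzero

Answer: 16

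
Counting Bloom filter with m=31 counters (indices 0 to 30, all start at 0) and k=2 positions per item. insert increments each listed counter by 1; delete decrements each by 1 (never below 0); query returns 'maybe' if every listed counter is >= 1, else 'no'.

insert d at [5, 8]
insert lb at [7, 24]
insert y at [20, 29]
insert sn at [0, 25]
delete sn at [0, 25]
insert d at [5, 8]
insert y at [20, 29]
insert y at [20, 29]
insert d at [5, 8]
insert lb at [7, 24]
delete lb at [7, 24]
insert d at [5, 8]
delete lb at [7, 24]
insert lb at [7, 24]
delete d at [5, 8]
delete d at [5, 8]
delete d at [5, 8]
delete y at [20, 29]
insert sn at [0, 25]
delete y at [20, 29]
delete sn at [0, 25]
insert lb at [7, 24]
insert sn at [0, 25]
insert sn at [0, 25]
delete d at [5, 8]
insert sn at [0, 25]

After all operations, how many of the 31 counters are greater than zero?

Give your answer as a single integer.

Answer: 6

Derivation:
Step 1: insert d at [5, 8] -> counters=[0,0,0,0,0,1,0,0,1,0,0,0,0,0,0,0,0,0,0,0,0,0,0,0,0,0,0,0,0,0,0]
Step 2: insert lb at [7, 24] -> counters=[0,0,0,0,0,1,0,1,1,0,0,0,0,0,0,0,0,0,0,0,0,0,0,0,1,0,0,0,0,0,0]
Step 3: insert y at [20, 29] -> counters=[0,0,0,0,0,1,0,1,1,0,0,0,0,0,0,0,0,0,0,0,1,0,0,0,1,0,0,0,0,1,0]
Step 4: insert sn at [0, 25] -> counters=[1,0,0,0,0,1,0,1,1,0,0,0,0,0,0,0,0,0,0,0,1,0,0,0,1,1,0,0,0,1,0]
Step 5: delete sn at [0, 25] -> counters=[0,0,0,0,0,1,0,1,1,0,0,0,0,0,0,0,0,0,0,0,1,0,0,0,1,0,0,0,0,1,0]
Step 6: insert d at [5, 8] -> counters=[0,0,0,0,0,2,0,1,2,0,0,0,0,0,0,0,0,0,0,0,1,0,0,0,1,0,0,0,0,1,0]
Step 7: insert y at [20, 29] -> counters=[0,0,0,0,0,2,0,1,2,0,0,0,0,0,0,0,0,0,0,0,2,0,0,0,1,0,0,0,0,2,0]
Step 8: insert y at [20, 29] -> counters=[0,0,0,0,0,2,0,1,2,0,0,0,0,0,0,0,0,0,0,0,3,0,0,0,1,0,0,0,0,3,0]
Step 9: insert d at [5, 8] -> counters=[0,0,0,0,0,3,0,1,3,0,0,0,0,0,0,0,0,0,0,0,3,0,0,0,1,0,0,0,0,3,0]
Step 10: insert lb at [7, 24] -> counters=[0,0,0,0,0,3,0,2,3,0,0,0,0,0,0,0,0,0,0,0,3,0,0,0,2,0,0,0,0,3,0]
Step 11: delete lb at [7, 24] -> counters=[0,0,0,0,0,3,0,1,3,0,0,0,0,0,0,0,0,0,0,0,3,0,0,0,1,0,0,0,0,3,0]
Step 12: insert d at [5, 8] -> counters=[0,0,0,0,0,4,0,1,4,0,0,0,0,0,0,0,0,0,0,0,3,0,0,0,1,0,0,0,0,3,0]
Step 13: delete lb at [7, 24] -> counters=[0,0,0,0,0,4,0,0,4,0,0,0,0,0,0,0,0,0,0,0,3,0,0,0,0,0,0,0,0,3,0]
Step 14: insert lb at [7, 24] -> counters=[0,0,0,0,0,4,0,1,4,0,0,0,0,0,0,0,0,0,0,0,3,0,0,0,1,0,0,0,0,3,0]
Step 15: delete d at [5, 8] -> counters=[0,0,0,0,0,3,0,1,3,0,0,0,0,0,0,0,0,0,0,0,3,0,0,0,1,0,0,0,0,3,0]
Step 16: delete d at [5, 8] -> counters=[0,0,0,0,0,2,0,1,2,0,0,0,0,0,0,0,0,0,0,0,3,0,0,0,1,0,0,0,0,3,0]
Step 17: delete d at [5, 8] -> counters=[0,0,0,0,0,1,0,1,1,0,0,0,0,0,0,0,0,0,0,0,3,0,0,0,1,0,0,0,0,3,0]
Step 18: delete y at [20, 29] -> counters=[0,0,0,0,0,1,0,1,1,0,0,0,0,0,0,0,0,0,0,0,2,0,0,0,1,0,0,0,0,2,0]
Step 19: insert sn at [0, 25] -> counters=[1,0,0,0,0,1,0,1,1,0,0,0,0,0,0,0,0,0,0,0,2,0,0,0,1,1,0,0,0,2,0]
Step 20: delete y at [20, 29] -> counters=[1,0,0,0,0,1,0,1,1,0,0,0,0,0,0,0,0,0,0,0,1,0,0,0,1,1,0,0,0,1,0]
Step 21: delete sn at [0, 25] -> counters=[0,0,0,0,0,1,0,1,1,0,0,0,0,0,0,0,0,0,0,0,1,0,0,0,1,0,0,0,0,1,0]
Step 22: insert lb at [7, 24] -> counters=[0,0,0,0,0,1,0,2,1,0,0,0,0,0,0,0,0,0,0,0,1,0,0,0,2,0,0,0,0,1,0]
Step 23: insert sn at [0, 25] -> counters=[1,0,0,0,0,1,0,2,1,0,0,0,0,0,0,0,0,0,0,0,1,0,0,0,2,1,0,0,0,1,0]
Step 24: insert sn at [0, 25] -> counters=[2,0,0,0,0,1,0,2,1,0,0,0,0,0,0,0,0,0,0,0,1,0,0,0,2,2,0,0,0,1,0]
Step 25: delete d at [5, 8] -> counters=[2,0,0,0,0,0,0,2,0,0,0,0,0,0,0,0,0,0,0,0,1,0,0,0,2,2,0,0,0,1,0]
Step 26: insert sn at [0, 25] -> counters=[3,0,0,0,0,0,0,2,0,0,0,0,0,0,0,0,0,0,0,0,1,0,0,0,2,3,0,0,0,1,0]
Final counters=[3,0,0,0,0,0,0,2,0,0,0,0,0,0,0,0,0,0,0,0,1,0,0,0,2,3,0,0,0,1,0] -> 6 nonzero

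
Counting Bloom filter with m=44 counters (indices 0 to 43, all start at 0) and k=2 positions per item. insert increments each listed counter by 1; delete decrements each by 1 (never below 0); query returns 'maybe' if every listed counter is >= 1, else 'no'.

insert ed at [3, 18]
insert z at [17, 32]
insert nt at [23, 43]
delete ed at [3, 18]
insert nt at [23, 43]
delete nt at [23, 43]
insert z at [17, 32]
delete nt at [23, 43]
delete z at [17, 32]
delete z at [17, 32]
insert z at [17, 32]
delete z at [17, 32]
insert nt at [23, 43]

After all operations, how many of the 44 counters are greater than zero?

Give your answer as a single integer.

Answer: 2

Derivation:
Step 1: insert ed at [3, 18] -> counters=[0,0,0,1,0,0,0,0,0,0,0,0,0,0,0,0,0,0,1,0,0,0,0,0,0,0,0,0,0,0,0,0,0,0,0,0,0,0,0,0,0,0,0,0]
Step 2: insert z at [17, 32] -> counters=[0,0,0,1,0,0,0,0,0,0,0,0,0,0,0,0,0,1,1,0,0,0,0,0,0,0,0,0,0,0,0,0,1,0,0,0,0,0,0,0,0,0,0,0]
Step 3: insert nt at [23, 43] -> counters=[0,0,0,1,0,0,0,0,0,0,0,0,0,0,0,0,0,1,1,0,0,0,0,1,0,0,0,0,0,0,0,0,1,0,0,0,0,0,0,0,0,0,0,1]
Step 4: delete ed at [3, 18] -> counters=[0,0,0,0,0,0,0,0,0,0,0,0,0,0,0,0,0,1,0,0,0,0,0,1,0,0,0,0,0,0,0,0,1,0,0,0,0,0,0,0,0,0,0,1]
Step 5: insert nt at [23, 43] -> counters=[0,0,0,0,0,0,0,0,0,0,0,0,0,0,0,0,0,1,0,0,0,0,0,2,0,0,0,0,0,0,0,0,1,0,0,0,0,0,0,0,0,0,0,2]
Step 6: delete nt at [23, 43] -> counters=[0,0,0,0,0,0,0,0,0,0,0,0,0,0,0,0,0,1,0,0,0,0,0,1,0,0,0,0,0,0,0,0,1,0,0,0,0,0,0,0,0,0,0,1]
Step 7: insert z at [17, 32] -> counters=[0,0,0,0,0,0,0,0,0,0,0,0,0,0,0,0,0,2,0,0,0,0,0,1,0,0,0,0,0,0,0,0,2,0,0,0,0,0,0,0,0,0,0,1]
Step 8: delete nt at [23, 43] -> counters=[0,0,0,0,0,0,0,0,0,0,0,0,0,0,0,0,0,2,0,0,0,0,0,0,0,0,0,0,0,0,0,0,2,0,0,0,0,0,0,0,0,0,0,0]
Step 9: delete z at [17, 32] -> counters=[0,0,0,0,0,0,0,0,0,0,0,0,0,0,0,0,0,1,0,0,0,0,0,0,0,0,0,0,0,0,0,0,1,0,0,0,0,0,0,0,0,0,0,0]
Step 10: delete z at [17, 32] -> counters=[0,0,0,0,0,0,0,0,0,0,0,0,0,0,0,0,0,0,0,0,0,0,0,0,0,0,0,0,0,0,0,0,0,0,0,0,0,0,0,0,0,0,0,0]
Step 11: insert z at [17, 32] -> counters=[0,0,0,0,0,0,0,0,0,0,0,0,0,0,0,0,0,1,0,0,0,0,0,0,0,0,0,0,0,0,0,0,1,0,0,0,0,0,0,0,0,0,0,0]
Step 12: delete z at [17, 32] -> counters=[0,0,0,0,0,0,0,0,0,0,0,0,0,0,0,0,0,0,0,0,0,0,0,0,0,0,0,0,0,0,0,0,0,0,0,0,0,0,0,0,0,0,0,0]
Step 13: insert nt at [23, 43] -> counters=[0,0,0,0,0,0,0,0,0,0,0,0,0,0,0,0,0,0,0,0,0,0,0,1,0,0,0,0,0,0,0,0,0,0,0,0,0,0,0,0,0,0,0,1]
Final counters=[0,0,0,0,0,0,0,0,0,0,0,0,0,0,0,0,0,0,0,0,0,0,0,1,0,0,0,0,0,0,0,0,0,0,0,0,0,0,0,0,0,0,0,1] -> 2 nonzero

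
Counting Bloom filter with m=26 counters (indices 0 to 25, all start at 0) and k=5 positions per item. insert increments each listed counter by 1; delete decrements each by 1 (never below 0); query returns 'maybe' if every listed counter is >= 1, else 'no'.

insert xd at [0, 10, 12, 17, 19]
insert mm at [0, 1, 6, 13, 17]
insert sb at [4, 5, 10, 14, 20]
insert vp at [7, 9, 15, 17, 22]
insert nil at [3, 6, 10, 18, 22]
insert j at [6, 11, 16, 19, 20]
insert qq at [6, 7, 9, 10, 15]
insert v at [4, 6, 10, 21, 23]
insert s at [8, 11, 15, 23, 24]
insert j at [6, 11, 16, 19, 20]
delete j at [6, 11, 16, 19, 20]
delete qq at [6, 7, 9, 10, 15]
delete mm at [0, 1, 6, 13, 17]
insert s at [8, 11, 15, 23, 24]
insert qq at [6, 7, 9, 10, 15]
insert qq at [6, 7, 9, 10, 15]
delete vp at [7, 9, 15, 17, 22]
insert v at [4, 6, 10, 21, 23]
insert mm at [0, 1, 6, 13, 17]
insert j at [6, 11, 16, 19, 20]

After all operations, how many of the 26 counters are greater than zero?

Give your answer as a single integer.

Step 1: insert xd at [0, 10, 12, 17, 19] -> counters=[1,0,0,0,0,0,0,0,0,0,1,0,1,0,0,0,0,1,0,1,0,0,0,0,0,0]
Step 2: insert mm at [0, 1, 6, 13, 17] -> counters=[2,1,0,0,0,0,1,0,0,0,1,0,1,1,0,0,0,2,0,1,0,0,0,0,0,0]
Step 3: insert sb at [4, 5, 10, 14, 20] -> counters=[2,1,0,0,1,1,1,0,0,0,2,0,1,1,1,0,0,2,0,1,1,0,0,0,0,0]
Step 4: insert vp at [7, 9, 15, 17, 22] -> counters=[2,1,0,0,1,1,1,1,0,1,2,0,1,1,1,1,0,3,0,1,1,0,1,0,0,0]
Step 5: insert nil at [3, 6, 10, 18, 22] -> counters=[2,1,0,1,1,1,2,1,0,1,3,0,1,1,1,1,0,3,1,1,1,0,2,0,0,0]
Step 6: insert j at [6, 11, 16, 19, 20] -> counters=[2,1,0,1,1,1,3,1,0,1,3,1,1,1,1,1,1,3,1,2,2,0,2,0,0,0]
Step 7: insert qq at [6, 7, 9, 10, 15] -> counters=[2,1,0,1,1,1,4,2,0,2,4,1,1,1,1,2,1,3,1,2,2,0,2,0,0,0]
Step 8: insert v at [4, 6, 10, 21, 23] -> counters=[2,1,0,1,2,1,5,2,0,2,5,1,1,1,1,2,1,3,1,2,2,1,2,1,0,0]
Step 9: insert s at [8, 11, 15, 23, 24] -> counters=[2,1,0,1,2,1,5,2,1,2,5,2,1,1,1,3,1,3,1,2,2,1,2,2,1,0]
Step 10: insert j at [6, 11, 16, 19, 20] -> counters=[2,1,0,1,2,1,6,2,1,2,5,3,1,1,1,3,2,3,1,3,3,1,2,2,1,0]
Step 11: delete j at [6, 11, 16, 19, 20] -> counters=[2,1,0,1,2,1,5,2,1,2,5,2,1,1,1,3,1,3,1,2,2,1,2,2,1,0]
Step 12: delete qq at [6, 7, 9, 10, 15] -> counters=[2,1,0,1,2,1,4,1,1,1,4,2,1,1,1,2,1,3,1,2,2,1,2,2,1,0]
Step 13: delete mm at [0, 1, 6, 13, 17] -> counters=[1,0,0,1,2,1,3,1,1,1,4,2,1,0,1,2,1,2,1,2,2,1,2,2,1,0]
Step 14: insert s at [8, 11, 15, 23, 24] -> counters=[1,0,0,1,2,1,3,1,2,1,4,3,1,0,1,3,1,2,1,2,2,1,2,3,2,0]
Step 15: insert qq at [6, 7, 9, 10, 15] -> counters=[1,0,0,1,2,1,4,2,2,2,5,3,1,0,1,4,1,2,1,2,2,1,2,3,2,0]
Step 16: insert qq at [6, 7, 9, 10, 15] -> counters=[1,0,0,1,2,1,5,3,2,3,6,3,1,0,1,5,1,2,1,2,2,1,2,3,2,0]
Step 17: delete vp at [7, 9, 15, 17, 22] -> counters=[1,0,0,1,2,1,5,2,2,2,6,3,1,0,1,4,1,1,1,2,2,1,1,3,2,0]
Step 18: insert v at [4, 6, 10, 21, 23] -> counters=[1,0,0,1,3,1,6,2,2,2,7,3,1,0,1,4,1,1,1,2,2,2,1,4,2,0]
Step 19: insert mm at [0, 1, 6, 13, 17] -> counters=[2,1,0,1,3,1,7,2,2,2,7,3,1,1,1,4,1,2,1,2,2,2,1,4,2,0]
Step 20: insert j at [6, 11, 16, 19, 20] -> counters=[2,1,0,1,3,1,8,2,2,2,7,4,1,1,1,4,2,2,1,3,3,2,1,4,2,0]
Final counters=[2,1,0,1,3,1,8,2,2,2,7,4,1,1,1,4,2,2,1,3,3,2,1,4,2,0] -> 24 nonzero

Answer: 24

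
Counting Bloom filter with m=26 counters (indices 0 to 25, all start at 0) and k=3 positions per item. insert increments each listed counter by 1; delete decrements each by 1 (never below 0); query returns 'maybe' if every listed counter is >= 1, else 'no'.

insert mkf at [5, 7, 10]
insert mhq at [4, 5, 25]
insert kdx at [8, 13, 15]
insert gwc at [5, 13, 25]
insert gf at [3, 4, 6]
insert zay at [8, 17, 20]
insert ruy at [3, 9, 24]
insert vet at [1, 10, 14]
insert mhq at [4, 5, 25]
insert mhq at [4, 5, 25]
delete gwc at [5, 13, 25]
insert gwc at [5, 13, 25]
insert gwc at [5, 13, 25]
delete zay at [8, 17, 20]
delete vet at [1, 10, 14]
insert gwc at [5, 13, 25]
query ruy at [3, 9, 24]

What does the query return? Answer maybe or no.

Answer: maybe

Derivation:
Step 1: insert mkf at [5, 7, 10] -> counters=[0,0,0,0,0,1,0,1,0,0,1,0,0,0,0,0,0,0,0,0,0,0,0,0,0,0]
Step 2: insert mhq at [4, 5, 25] -> counters=[0,0,0,0,1,2,0,1,0,0,1,0,0,0,0,0,0,0,0,0,0,0,0,0,0,1]
Step 3: insert kdx at [8, 13, 15] -> counters=[0,0,0,0,1,2,0,1,1,0,1,0,0,1,0,1,0,0,0,0,0,0,0,0,0,1]
Step 4: insert gwc at [5, 13, 25] -> counters=[0,0,0,0,1,3,0,1,1,0,1,0,0,2,0,1,0,0,0,0,0,0,0,0,0,2]
Step 5: insert gf at [3, 4, 6] -> counters=[0,0,0,1,2,3,1,1,1,0,1,0,0,2,0,1,0,0,0,0,0,0,0,0,0,2]
Step 6: insert zay at [8, 17, 20] -> counters=[0,0,0,1,2,3,1,1,2,0,1,0,0,2,0,1,0,1,0,0,1,0,0,0,0,2]
Step 7: insert ruy at [3, 9, 24] -> counters=[0,0,0,2,2,3,1,1,2,1,1,0,0,2,0,1,0,1,0,0,1,0,0,0,1,2]
Step 8: insert vet at [1, 10, 14] -> counters=[0,1,0,2,2,3,1,1,2,1,2,0,0,2,1,1,0,1,0,0,1,0,0,0,1,2]
Step 9: insert mhq at [4, 5, 25] -> counters=[0,1,0,2,3,4,1,1,2,1,2,0,0,2,1,1,0,1,0,0,1,0,0,0,1,3]
Step 10: insert mhq at [4, 5, 25] -> counters=[0,1,0,2,4,5,1,1,2,1,2,0,0,2,1,1,0,1,0,0,1,0,0,0,1,4]
Step 11: delete gwc at [5, 13, 25] -> counters=[0,1,0,2,4,4,1,1,2,1,2,0,0,1,1,1,0,1,0,0,1,0,0,0,1,3]
Step 12: insert gwc at [5, 13, 25] -> counters=[0,1,0,2,4,5,1,1,2,1,2,0,0,2,1,1,0,1,0,0,1,0,0,0,1,4]
Step 13: insert gwc at [5, 13, 25] -> counters=[0,1,0,2,4,6,1,1,2,1,2,0,0,3,1,1,0,1,0,0,1,0,0,0,1,5]
Step 14: delete zay at [8, 17, 20] -> counters=[0,1,0,2,4,6,1,1,1,1,2,0,0,3,1,1,0,0,0,0,0,0,0,0,1,5]
Step 15: delete vet at [1, 10, 14] -> counters=[0,0,0,2,4,6,1,1,1,1,1,0,0,3,0,1,0,0,0,0,0,0,0,0,1,5]
Step 16: insert gwc at [5, 13, 25] -> counters=[0,0,0,2,4,7,1,1,1,1,1,0,0,4,0,1,0,0,0,0,0,0,0,0,1,6]
Query ruy: check counters[3]=2 counters[9]=1 counters[24]=1 -> maybe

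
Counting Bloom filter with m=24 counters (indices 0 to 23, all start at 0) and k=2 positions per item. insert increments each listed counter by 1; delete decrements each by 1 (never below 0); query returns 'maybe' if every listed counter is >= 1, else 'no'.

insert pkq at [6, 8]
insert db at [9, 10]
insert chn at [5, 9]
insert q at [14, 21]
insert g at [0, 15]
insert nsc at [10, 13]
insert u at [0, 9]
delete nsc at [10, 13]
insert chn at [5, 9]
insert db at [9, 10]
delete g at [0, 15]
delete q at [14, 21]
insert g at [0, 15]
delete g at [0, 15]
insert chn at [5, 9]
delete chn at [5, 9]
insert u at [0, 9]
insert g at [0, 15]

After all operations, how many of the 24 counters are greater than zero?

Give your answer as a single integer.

Answer: 7

Derivation:
Step 1: insert pkq at [6, 8] -> counters=[0,0,0,0,0,0,1,0,1,0,0,0,0,0,0,0,0,0,0,0,0,0,0,0]
Step 2: insert db at [9, 10] -> counters=[0,0,0,0,0,0,1,0,1,1,1,0,0,0,0,0,0,0,0,0,0,0,0,0]
Step 3: insert chn at [5, 9] -> counters=[0,0,0,0,0,1,1,0,1,2,1,0,0,0,0,0,0,0,0,0,0,0,0,0]
Step 4: insert q at [14, 21] -> counters=[0,0,0,0,0,1,1,0,1,2,1,0,0,0,1,0,0,0,0,0,0,1,0,0]
Step 5: insert g at [0, 15] -> counters=[1,0,0,0,0,1,1,0,1,2,1,0,0,0,1,1,0,0,0,0,0,1,0,0]
Step 6: insert nsc at [10, 13] -> counters=[1,0,0,0,0,1,1,0,1,2,2,0,0,1,1,1,0,0,0,0,0,1,0,0]
Step 7: insert u at [0, 9] -> counters=[2,0,0,0,0,1,1,0,1,3,2,0,0,1,1,1,0,0,0,0,0,1,0,0]
Step 8: delete nsc at [10, 13] -> counters=[2,0,0,0,0,1,1,0,1,3,1,0,0,0,1,1,0,0,0,0,0,1,0,0]
Step 9: insert chn at [5, 9] -> counters=[2,0,0,0,0,2,1,0,1,4,1,0,0,0,1,1,0,0,0,0,0,1,0,0]
Step 10: insert db at [9, 10] -> counters=[2,0,0,0,0,2,1,0,1,5,2,0,0,0,1,1,0,0,0,0,0,1,0,0]
Step 11: delete g at [0, 15] -> counters=[1,0,0,0,0,2,1,0,1,5,2,0,0,0,1,0,0,0,0,0,0,1,0,0]
Step 12: delete q at [14, 21] -> counters=[1,0,0,0,0,2,1,0,1,5,2,0,0,0,0,0,0,0,0,0,0,0,0,0]
Step 13: insert g at [0, 15] -> counters=[2,0,0,0,0,2,1,0,1,5,2,0,0,0,0,1,0,0,0,0,0,0,0,0]
Step 14: delete g at [0, 15] -> counters=[1,0,0,0,0,2,1,0,1,5,2,0,0,0,0,0,0,0,0,0,0,0,0,0]
Step 15: insert chn at [5, 9] -> counters=[1,0,0,0,0,3,1,0,1,6,2,0,0,0,0,0,0,0,0,0,0,0,0,0]
Step 16: delete chn at [5, 9] -> counters=[1,0,0,0,0,2,1,0,1,5,2,0,0,0,0,0,0,0,0,0,0,0,0,0]
Step 17: insert u at [0, 9] -> counters=[2,0,0,0,0,2,1,0,1,6,2,0,0,0,0,0,0,0,0,0,0,0,0,0]
Step 18: insert g at [0, 15] -> counters=[3,0,0,0,0,2,1,0,1,6,2,0,0,0,0,1,0,0,0,0,0,0,0,0]
Final counters=[3,0,0,0,0,2,1,0,1,6,2,0,0,0,0,1,0,0,0,0,0,0,0,0] -> 7 nonzero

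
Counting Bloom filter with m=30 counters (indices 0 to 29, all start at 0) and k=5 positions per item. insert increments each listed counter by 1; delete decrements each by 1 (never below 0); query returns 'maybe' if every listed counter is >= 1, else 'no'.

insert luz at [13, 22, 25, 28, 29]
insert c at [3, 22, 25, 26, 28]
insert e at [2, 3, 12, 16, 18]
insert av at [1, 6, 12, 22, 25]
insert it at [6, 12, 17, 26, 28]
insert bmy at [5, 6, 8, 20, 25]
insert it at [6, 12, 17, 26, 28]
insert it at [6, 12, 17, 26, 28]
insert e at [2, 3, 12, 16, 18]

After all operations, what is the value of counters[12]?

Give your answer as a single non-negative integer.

Answer: 6

Derivation:
Step 1: insert luz at [13, 22, 25, 28, 29] -> counters=[0,0,0,0,0,0,0,0,0,0,0,0,0,1,0,0,0,0,0,0,0,0,1,0,0,1,0,0,1,1]
Step 2: insert c at [3, 22, 25, 26, 28] -> counters=[0,0,0,1,0,0,0,0,0,0,0,0,0,1,0,0,0,0,0,0,0,0,2,0,0,2,1,0,2,1]
Step 3: insert e at [2, 3, 12, 16, 18] -> counters=[0,0,1,2,0,0,0,0,0,0,0,0,1,1,0,0,1,0,1,0,0,0,2,0,0,2,1,0,2,1]
Step 4: insert av at [1, 6, 12, 22, 25] -> counters=[0,1,1,2,0,0,1,0,0,0,0,0,2,1,0,0,1,0,1,0,0,0,3,0,0,3,1,0,2,1]
Step 5: insert it at [6, 12, 17, 26, 28] -> counters=[0,1,1,2,0,0,2,0,0,0,0,0,3,1,0,0,1,1,1,0,0,0,3,0,0,3,2,0,3,1]
Step 6: insert bmy at [5, 6, 8, 20, 25] -> counters=[0,1,1,2,0,1,3,0,1,0,0,0,3,1,0,0,1,1,1,0,1,0,3,0,0,4,2,0,3,1]
Step 7: insert it at [6, 12, 17, 26, 28] -> counters=[0,1,1,2,0,1,4,0,1,0,0,0,4,1,0,0,1,2,1,0,1,0,3,0,0,4,3,0,4,1]
Step 8: insert it at [6, 12, 17, 26, 28] -> counters=[0,1,1,2,0,1,5,0,1,0,0,0,5,1,0,0,1,3,1,0,1,0,3,0,0,4,4,0,5,1]
Step 9: insert e at [2, 3, 12, 16, 18] -> counters=[0,1,2,3,0,1,5,0,1,0,0,0,6,1,0,0,2,3,2,0,1,0,3,0,0,4,4,0,5,1]
Final counters=[0,1,2,3,0,1,5,0,1,0,0,0,6,1,0,0,2,3,2,0,1,0,3,0,0,4,4,0,5,1] -> counters[12]=6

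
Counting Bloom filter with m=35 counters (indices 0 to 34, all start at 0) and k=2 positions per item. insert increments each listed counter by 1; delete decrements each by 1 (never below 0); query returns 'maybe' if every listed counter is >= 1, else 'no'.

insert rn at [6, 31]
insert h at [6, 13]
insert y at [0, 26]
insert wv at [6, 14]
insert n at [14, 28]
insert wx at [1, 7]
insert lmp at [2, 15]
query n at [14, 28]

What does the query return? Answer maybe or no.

Answer: maybe

Derivation:
Step 1: insert rn at [6, 31] -> counters=[0,0,0,0,0,0,1,0,0,0,0,0,0,0,0,0,0,0,0,0,0,0,0,0,0,0,0,0,0,0,0,1,0,0,0]
Step 2: insert h at [6, 13] -> counters=[0,0,0,0,0,0,2,0,0,0,0,0,0,1,0,0,0,0,0,0,0,0,0,0,0,0,0,0,0,0,0,1,0,0,0]
Step 3: insert y at [0, 26] -> counters=[1,0,0,0,0,0,2,0,0,0,0,0,0,1,0,0,0,0,0,0,0,0,0,0,0,0,1,0,0,0,0,1,0,0,0]
Step 4: insert wv at [6, 14] -> counters=[1,0,0,0,0,0,3,0,0,0,0,0,0,1,1,0,0,0,0,0,0,0,0,0,0,0,1,0,0,0,0,1,0,0,0]
Step 5: insert n at [14, 28] -> counters=[1,0,0,0,0,0,3,0,0,0,0,0,0,1,2,0,0,0,0,0,0,0,0,0,0,0,1,0,1,0,0,1,0,0,0]
Step 6: insert wx at [1, 7] -> counters=[1,1,0,0,0,0,3,1,0,0,0,0,0,1,2,0,0,0,0,0,0,0,0,0,0,0,1,0,1,0,0,1,0,0,0]
Step 7: insert lmp at [2, 15] -> counters=[1,1,1,0,0,0,3,1,0,0,0,0,0,1,2,1,0,0,0,0,0,0,0,0,0,0,1,0,1,0,0,1,0,0,0]
Query n: check counters[14]=2 counters[28]=1 -> maybe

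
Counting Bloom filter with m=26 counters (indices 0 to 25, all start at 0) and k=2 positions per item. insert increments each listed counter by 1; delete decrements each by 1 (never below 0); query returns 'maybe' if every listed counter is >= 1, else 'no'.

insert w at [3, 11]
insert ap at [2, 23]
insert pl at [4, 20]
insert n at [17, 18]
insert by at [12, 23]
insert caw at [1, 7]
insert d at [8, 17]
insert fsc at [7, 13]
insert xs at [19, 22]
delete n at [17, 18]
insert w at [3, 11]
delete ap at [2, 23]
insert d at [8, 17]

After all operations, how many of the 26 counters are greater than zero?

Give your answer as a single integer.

Step 1: insert w at [3, 11] -> counters=[0,0,0,1,0,0,0,0,0,0,0,1,0,0,0,0,0,0,0,0,0,0,0,0,0,0]
Step 2: insert ap at [2, 23] -> counters=[0,0,1,1,0,0,0,0,0,0,0,1,0,0,0,0,0,0,0,0,0,0,0,1,0,0]
Step 3: insert pl at [4, 20] -> counters=[0,0,1,1,1,0,0,0,0,0,0,1,0,0,0,0,0,0,0,0,1,0,0,1,0,0]
Step 4: insert n at [17, 18] -> counters=[0,0,1,1,1,0,0,0,0,0,0,1,0,0,0,0,0,1,1,0,1,0,0,1,0,0]
Step 5: insert by at [12, 23] -> counters=[0,0,1,1,1,0,0,0,0,0,0,1,1,0,0,0,0,1,1,0,1,0,0,2,0,0]
Step 6: insert caw at [1, 7] -> counters=[0,1,1,1,1,0,0,1,0,0,0,1,1,0,0,0,0,1,1,0,1,0,0,2,0,0]
Step 7: insert d at [8, 17] -> counters=[0,1,1,1,1,0,0,1,1,0,0,1,1,0,0,0,0,2,1,0,1,0,0,2,0,0]
Step 8: insert fsc at [7, 13] -> counters=[0,1,1,1,1,0,0,2,1,0,0,1,1,1,0,0,0,2,1,0,1,0,0,2,0,0]
Step 9: insert xs at [19, 22] -> counters=[0,1,1,1,1,0,0,2,1,0,0,1,1,1,0,0,0,2,1,1,1,0,1,2,0,0]
Step 10: delete n at [17, 18] -> counters=[0,1,1,1,1,0,0,2,1,0,0,1,1,1,0,0,0,1,0,1,1,0,1,2,0,0]
Step 11: insert w at [3, 11] -> counters=[0,1,1,2,1,0,0,2,1,0,0,2,1,1,0,0,0,1,0,1,1,0,1,2,0,0]
Step 12: delete ap at [2, 23] -> counters=[0,1,0,2,1,0,0,2,1,0,0,2,1,1,0,0,0,1,0,1,1,0,1,1,0,0]
Step 13: insert d at [8, 17] -> counters=[0,1,0,2,1,0,0,2,2,0,0,2,1,1,0,0,0,2,0,1,1,0,1,1,0,0]
Final counters=[0,1,0,2,1,0,0,2,2,0,0,2,1,1,0,0,0,2,0,1,1,0,1,1,0,0] -> 13 nonzero

Answer: 13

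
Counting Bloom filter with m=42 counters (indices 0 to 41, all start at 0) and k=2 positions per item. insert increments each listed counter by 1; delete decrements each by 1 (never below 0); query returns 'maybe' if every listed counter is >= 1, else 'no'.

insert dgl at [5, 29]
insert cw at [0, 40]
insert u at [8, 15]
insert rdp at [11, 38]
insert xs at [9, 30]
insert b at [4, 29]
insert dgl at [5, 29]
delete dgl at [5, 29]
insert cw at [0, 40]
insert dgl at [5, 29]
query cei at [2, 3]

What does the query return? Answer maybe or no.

Answer: no

Derivation:
Step 1: insert dgl at [5, 29] -> counters=[0,0,0,0,0,1,0,0,0,0,0,0,0,0,0,0,0,0,0,0,0,0,0,0,0,0,0,0,0,1,0,0,0,0,0,0,0,0,0,0,0,0]
Step 2: insert cw at [0, 40] -> counters=[1,0,0,0,0,1,0,0,0,0,0,0,0,0,0,0,0,0,0,0,0,0,0,0,0,0,0,0,0,1,0,0,0,0,0,0,0,0,0,0,1,0]
Step 3: insert u at [8, 15] -> counters=[1,0,0,0,0,1,0,0,1,0,0,0,0,0,0,1,0,0,0,0,0,0,0,0,0,0,0,0,0,1,0,0,0,0,0,0,0,0,0,0,1,0]
Step 4: insert rdp at [11, 38] -> counters=[1,0,0,0,0,1,0,0,1,0,0,1,0,0,0,1,0,0,0,0,0,0,0,0,0,0,0,0,0,1,0,0,0,0,0,0,0,0,1,0,1,0]
Step 5: insert xs at [9, 30] -> counters=[1,0,0,0,0,1,0,0,1,1,0,1,0,0,0,1,0,0,0,0,0,0,0,0,0,0,0,0,0,1,1,0,0,0,0,0,0,0,1,0,1,0]
Step 6: insert b at [4, 29] -> counters=[1,0,0,0,1,1,0,0,1,1,0,1,0,0,0,1,0,0,0,0,0,0,0,0,0,0,0,0,0,2,1,0,0,0,0,0,0,0,1,0,1,0]
Step 7: insert dgl at [5, 29] -> counters=[1,0,0,0,1,2,0,0,1,1,0,1,0,0,0,1,0,0,0,0,0,0,0,0,0,0,0,0,0,3,1,0,0,0,0,0,0,0,1,0,1,0]
Step 8: delete dgl at [5, 29] -> counters=[1,0,0,0,1,1,0,0,1,1,0,1,0,0,0,1,0,0,0,0,0,0,0,0,0,0,0,0,0,2,1,0,0,0,0,0,0,0,1,0,1,0]
Step 9: insert cw at [0, 40] -> counters=[2,0,0,0,1,1,0,0,1,1,0,1,0,0,0,1,0,0,0,0,0,0,0,0,0,0,0,0,0,2,1,0,0,0,0,0,0,0,1,0,2,0]
Step 10: insert dgl at [5, 29] -> counters=[2,0,0,0,1,2,0,0,1,1,0,1,0,0,0,1,0,0,0,0,0,0,0,0,0,0,0,0,0,3,1,0,0,0,0,0,0,0,1,0,2,0]
Query cei: check counters[2]=0 counters[3]=0 -> no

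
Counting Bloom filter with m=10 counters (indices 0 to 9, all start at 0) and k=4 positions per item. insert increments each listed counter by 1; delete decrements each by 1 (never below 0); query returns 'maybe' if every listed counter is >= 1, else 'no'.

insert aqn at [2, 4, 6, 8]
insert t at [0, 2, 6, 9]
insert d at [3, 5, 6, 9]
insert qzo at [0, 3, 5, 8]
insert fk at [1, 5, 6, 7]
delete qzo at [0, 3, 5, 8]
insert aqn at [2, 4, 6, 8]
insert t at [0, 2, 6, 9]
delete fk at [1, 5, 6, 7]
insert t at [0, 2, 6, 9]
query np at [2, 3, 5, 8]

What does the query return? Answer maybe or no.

Answer: maybe

Derivation:
Step 1: insert aqn at [2, 4, 6, 8] -> counters=[0,0,1,0,1,0,1,0,1,0]
Step 2: insert t at [0, 2, 6, 9] -> counters=[1,0,2,0,1,0,2,0,1,1]
Step 3: insert d at [3, 5, 6, 9] -> counters=[1,0,2,1,1,1,3,0,1,2]
Step 4: insert qzo at [0, 3, 5, 8] -> counters=[2,0,2,2,1,2,3,0,2,2]
Step 5: insert fk at [1, 5, 6, 7] -> counters=[2,1,2,2,1,3,4,1,2,2]
Step 6: delete qzo at [0, 3, 5, 8] -> counters=[1,1,2,1,1,2,4,1,1,2]
Step 7: insert aqn at [2, 4, 6, 8] -> counters=[1,1,3,1,2,2,5,1,2,2]
Step 8: insert t at [0, 2, 6, 9] -> counters=[2,1,4,1,2,2,6,1,2,3]
Step 9: delete fk at [1, 5, 6, 7] -> counters=[2,0,4,1,2,1,5,0,2,3]
Step 10: insert t at [0, 2, 6, 9] -> counters=[3,0,5,1,2,1,6,0,2,4]
Query np: check counters[2]=5 counters[3]=1 counters[5]=1 counters[8]=2 -> maybe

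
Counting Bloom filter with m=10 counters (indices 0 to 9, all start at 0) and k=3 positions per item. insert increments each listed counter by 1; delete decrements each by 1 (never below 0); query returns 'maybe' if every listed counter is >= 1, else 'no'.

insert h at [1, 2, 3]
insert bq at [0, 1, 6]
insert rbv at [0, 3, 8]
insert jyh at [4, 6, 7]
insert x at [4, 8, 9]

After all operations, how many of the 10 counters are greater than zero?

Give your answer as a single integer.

Answer: 9

Derivation:
Step 1: insert h at [1, 2, 3] -> counters=[0,1,1,1,0,0,0,0,0,0]
Step 2: insert bq at [0, 1, 6] -> counters=[1,2,1,1,0,0,1,0,0,0]
Step 3: insert rbv at [0, 3, 8] -> counters=[2,2,1,2,0,0,1,0,1,0]
Step 4: insert jyh at [4, 6, 7] -> counters=[2,2,1,2,1,0,2,1,1,0]
Step 5: insert x at [4, 8, 9] -> counters=[2,2,1,2,2,0,2,1,2,1]
Final counters=[2,2,1,2,2,0,2,1,2,1] -> 9 nonzero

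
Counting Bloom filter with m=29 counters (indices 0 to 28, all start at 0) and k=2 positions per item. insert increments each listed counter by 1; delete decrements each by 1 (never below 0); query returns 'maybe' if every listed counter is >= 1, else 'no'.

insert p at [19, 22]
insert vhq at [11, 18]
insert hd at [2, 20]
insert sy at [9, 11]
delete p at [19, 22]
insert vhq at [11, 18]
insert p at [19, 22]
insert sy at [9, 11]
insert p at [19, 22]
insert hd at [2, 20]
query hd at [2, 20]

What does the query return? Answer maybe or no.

Step 1: insert p at [19, 22] -> counters=[0,0,0,0,0,0,0,0,0,0,0,0,0,0,0,0,0,0,0,1,0,0,1,0,0,0,0,0,0]
Step 2: insert vhq at [11, 18] -> counters=[0,0,0,0,0,0,0,0,0,0,0,1,0,0,0,0,0,0,1,1,0,0,1,0,0,0,0,0,0]
Step 3: insert hd at [2, 20] -> counters=[0,0,1,0,0,0,0,0,0,0,0,1,0,0,0,0,0,0,1,1,1,0,1,0,0,0,0,0,0]
Step 4: insert sy at [9, 11] -> counters=[0,0,1,0,0,0,0,0,0,1,0,2,0,0,0,0,0,0,1,1,1,0,1,0,0,0,0,0,0]
Step 5: delete p at [19, 22] -> counters=[0,0,1,0,0,0,0,0,0,1,0,2,0,0,0,0,0,0,1,0,1,0,0,0,0,0,0,0,0]
Step 6: insert vhq at [11, 18] -> counters=[0,0,1,0,0,0,0,0,0,1,0,3,0,0,0,0,0,0,2,0,1,0,0,0,0,0,0,0,0]
Step 7: insert p at [19, 22] -> counters=[0,0,1,0,0,0,0,0,0,1,0,3,0,0,0,0,0,0,2,1,1,0,1,0,0,0,0,0,0]
Step 8: insert sy at [9, 11] -> counters=[0,0,1,0,0,0,0,0,0,2,0,4,0,0,0,0,0,0,2,1,1,0,1,0,0,0,0,0,0]
Step 9: insert p at [19, 22] -> counters=[0,0,1,0,0,0,0,0,0,2,0,4,0,0,0,0,0,0,2,2,1,0,2,0,0,0,0,0,0]
Step 10: insert hd at [2, 20] -> counters=[0,0,2,0,0,0,0,0,0,2,0,4,0,0,0,0,0,0,2,2,2,0,2,0,0,0,0,0,0]
Query hd: check counters[2]=2 counters[20]=2 -> maybe

Answer: maybe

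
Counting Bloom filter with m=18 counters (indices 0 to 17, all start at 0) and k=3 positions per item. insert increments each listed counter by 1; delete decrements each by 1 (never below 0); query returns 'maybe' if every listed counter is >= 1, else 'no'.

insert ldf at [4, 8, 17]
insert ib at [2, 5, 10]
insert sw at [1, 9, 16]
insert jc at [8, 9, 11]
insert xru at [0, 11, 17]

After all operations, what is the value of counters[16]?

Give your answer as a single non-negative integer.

Answer: 1

Derivation:
Step 1: insert ldf at [4, 8, 17] -> counters=[0,0,0,0,1,0,0,0,1,0,0,0,0,0,0,0,0,1]
Step 2: insert ib at [2, 5, 10] -> counters=[0,0,1,0,1,1,0,0,1,0,1,0,0,0,0,0,0,1]
Step 3: insert sw at [1, 9, 16] -> counters=[0,1,1,0,1,1,0,0,1,1,1,0,0,0,0,0,1,1]
Step 4: insert jc at [8, 9, 11] -> counters=[0,1,1,0,1,1,0,0,2,2,1,1,0,0,0,0,1,1]
Step 5: insert xru at [0, 11, 17] -> counters=[1,1,1,0,1,1,0,0,2,2,1,2,0,0,0,0,1,2]
Final counters=[1,1,1,0,1,1,0,0,2,2,1,2,0,0,0,0,1,2] -> counters[16]=1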